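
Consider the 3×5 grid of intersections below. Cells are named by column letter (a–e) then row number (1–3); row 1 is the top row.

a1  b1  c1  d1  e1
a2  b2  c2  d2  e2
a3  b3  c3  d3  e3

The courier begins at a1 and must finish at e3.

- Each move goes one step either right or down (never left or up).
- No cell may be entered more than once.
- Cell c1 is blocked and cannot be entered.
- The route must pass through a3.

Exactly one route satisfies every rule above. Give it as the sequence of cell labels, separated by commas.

a1, a2, a3, b3, c3, d3, e3

Moves only go right or down, so the column and row indices never decrease.
Route from a1: down 2 to a3, right 4 to e3 — 6 moves in all.
Check: all required cells visited.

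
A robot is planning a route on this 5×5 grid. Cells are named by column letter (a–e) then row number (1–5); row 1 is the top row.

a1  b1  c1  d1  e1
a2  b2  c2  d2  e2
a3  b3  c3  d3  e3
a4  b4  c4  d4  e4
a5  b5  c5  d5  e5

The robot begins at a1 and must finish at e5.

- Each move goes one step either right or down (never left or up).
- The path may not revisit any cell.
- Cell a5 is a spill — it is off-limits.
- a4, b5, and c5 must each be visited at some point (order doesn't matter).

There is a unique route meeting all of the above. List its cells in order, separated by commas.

a1, a2, a3, a4, b4, b5, c5, d5, e5

Moves only go right or down, so the column and row indices never decrease.
Route from a1: down 3 to a4, right 1 to b4, down 1 to b5, right 3 to e5 — 8 moves in all.
Check: all required cells visited.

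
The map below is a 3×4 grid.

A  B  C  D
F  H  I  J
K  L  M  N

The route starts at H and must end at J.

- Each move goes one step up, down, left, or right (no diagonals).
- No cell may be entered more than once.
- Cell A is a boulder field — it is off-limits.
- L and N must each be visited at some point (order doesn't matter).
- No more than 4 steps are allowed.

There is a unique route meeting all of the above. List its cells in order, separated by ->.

The budget equals the shortest possible length, so every move has to be on a shortest route through the required cells.
Route from H: down 1 to L, right 2 to N, up 1 to J — 4 moves in all.
Check: all required cells visited; 4 ≤ 4 moves.

H -> L -> M -> N -> J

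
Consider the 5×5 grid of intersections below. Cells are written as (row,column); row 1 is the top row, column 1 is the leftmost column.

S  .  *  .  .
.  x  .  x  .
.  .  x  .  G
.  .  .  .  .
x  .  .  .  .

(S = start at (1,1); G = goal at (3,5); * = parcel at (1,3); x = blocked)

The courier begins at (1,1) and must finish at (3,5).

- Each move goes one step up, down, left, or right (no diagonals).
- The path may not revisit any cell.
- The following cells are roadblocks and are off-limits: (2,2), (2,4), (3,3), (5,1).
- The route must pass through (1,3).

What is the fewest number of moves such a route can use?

Any route passes through (1,3) somewhere between (1,1) and (3,5). Summing Manhattan distances along the two legs ((1,1) → (1,3) → (3,5)) gives a lower bound of 2 + 4 = 6 moves.
A route of 6 moves achieves this: (1,1) → (1,2) → (1,3) → (1,4) → (1,5) → (2,5) → (3,5).
Since 6 matches the lower bound, it is optimal.

6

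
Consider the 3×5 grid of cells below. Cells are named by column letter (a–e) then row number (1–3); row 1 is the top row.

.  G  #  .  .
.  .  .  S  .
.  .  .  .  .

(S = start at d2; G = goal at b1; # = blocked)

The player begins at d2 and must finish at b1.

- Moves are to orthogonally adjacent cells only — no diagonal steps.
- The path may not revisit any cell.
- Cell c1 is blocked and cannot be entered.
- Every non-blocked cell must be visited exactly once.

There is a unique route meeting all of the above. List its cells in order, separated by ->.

Need to visit all 14 open cells exactly once, starting at d2 and ending at b1.
Route from d2: up to d1, right to e1, 2× down (reaching e3), 2× left (reaching c3), up to c2, left to b2, down to b3, left to a3, 2× up (reaching a1), right to b1 — 13 moves in all.
Check: all 14 open cells covered.

d2 -> d1 -> e1 -> e2 -> e3 -> d3 -> c3 -> c2 -> b2 -> b3 -> a3 -> a2 -> a1 -> b1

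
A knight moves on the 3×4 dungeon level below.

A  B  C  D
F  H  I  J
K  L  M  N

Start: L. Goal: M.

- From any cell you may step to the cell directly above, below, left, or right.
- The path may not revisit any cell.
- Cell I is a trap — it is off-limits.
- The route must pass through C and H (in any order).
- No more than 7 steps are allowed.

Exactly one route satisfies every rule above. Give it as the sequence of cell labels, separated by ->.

Any route must reach C and H and still end at M within 7 moves, so the order of the required stops is forced.
Route from L: 2× up (reaching B), 2× right (reaching D), 2× down (reaching N), left to M — 7 moves in all.
Check: all required cells visited; 7 ≤ 7 moves.

L -> H -> B -> C -> D -> J -> N -> M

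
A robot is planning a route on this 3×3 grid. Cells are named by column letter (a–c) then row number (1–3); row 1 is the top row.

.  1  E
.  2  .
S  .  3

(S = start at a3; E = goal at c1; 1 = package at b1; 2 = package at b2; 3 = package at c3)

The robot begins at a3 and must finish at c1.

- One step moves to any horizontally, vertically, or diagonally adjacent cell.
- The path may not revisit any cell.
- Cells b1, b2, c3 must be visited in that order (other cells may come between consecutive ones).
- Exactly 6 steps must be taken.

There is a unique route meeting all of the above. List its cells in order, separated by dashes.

The waypoints must appear in the order b1, b2, c3, with no cell reused.
Route from a3: up 1 to a2, up-right 1 to b1, down 1 to b2, down-right 1 to c3, up 2 to c1 — 6 moves in all.
Check: order respected (1 at step 2, 2 at step 3, 3 at step 4); 6 moves as required.

a3 - a2 - b1 - b2 - c3 - c2 - c1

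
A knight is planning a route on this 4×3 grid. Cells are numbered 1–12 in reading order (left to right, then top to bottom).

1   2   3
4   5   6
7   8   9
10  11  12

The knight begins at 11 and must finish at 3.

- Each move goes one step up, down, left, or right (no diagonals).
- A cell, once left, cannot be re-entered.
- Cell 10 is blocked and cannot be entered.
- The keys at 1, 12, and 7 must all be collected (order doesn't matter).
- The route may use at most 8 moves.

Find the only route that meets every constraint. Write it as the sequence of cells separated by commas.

Any route must reach 1, 12, and 7 and still end at 3 within 8 moves, so the order of the required stops is forced.
Route from 11: right to 12, up to 9, 2× left (reaching 7), 2× up (reaching 1), 2× right (reaching 3) — 8 moves in all.
Check: all required cells visited; 8 ≤ 8 moves.

11, 12, 9, 8, 7, 4, 1, 2, 3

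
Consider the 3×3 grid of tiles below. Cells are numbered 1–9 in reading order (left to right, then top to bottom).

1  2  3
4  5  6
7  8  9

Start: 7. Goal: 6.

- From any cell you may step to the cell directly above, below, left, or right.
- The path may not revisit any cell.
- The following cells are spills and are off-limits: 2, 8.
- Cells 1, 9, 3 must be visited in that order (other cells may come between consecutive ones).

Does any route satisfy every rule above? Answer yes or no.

no

1 must be visited but has only one open neighbour (4), and it is neither the start nor the goal — the route would have to enter and leave through 4, re-entering it.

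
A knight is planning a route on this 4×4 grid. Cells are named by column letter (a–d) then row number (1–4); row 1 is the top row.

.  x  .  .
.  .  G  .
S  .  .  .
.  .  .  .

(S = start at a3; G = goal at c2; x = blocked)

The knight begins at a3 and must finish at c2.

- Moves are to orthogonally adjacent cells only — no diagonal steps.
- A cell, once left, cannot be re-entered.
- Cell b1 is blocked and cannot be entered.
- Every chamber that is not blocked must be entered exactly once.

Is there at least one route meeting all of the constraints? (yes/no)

Cell a1 has only one open neighbour but is neither the start nor the goal, so a Hamiltonian route would have to both enter and leave it through the same neighbour — impossible without revisiting.

no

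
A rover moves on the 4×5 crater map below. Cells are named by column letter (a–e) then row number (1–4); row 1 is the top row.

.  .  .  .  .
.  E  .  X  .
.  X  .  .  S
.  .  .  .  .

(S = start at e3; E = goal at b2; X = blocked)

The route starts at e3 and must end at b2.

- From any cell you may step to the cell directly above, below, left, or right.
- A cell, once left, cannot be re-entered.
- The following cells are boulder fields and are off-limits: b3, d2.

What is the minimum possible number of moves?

The Manhattan distance from e3 to b2 is |3−2| + |5−2| = 4, so at least 4 moves are needed.
A route of 4 moves achieves this: e3 → d3 → c3 → c2 → b2.
Since 4 matches the lower bound, it is optimal.

4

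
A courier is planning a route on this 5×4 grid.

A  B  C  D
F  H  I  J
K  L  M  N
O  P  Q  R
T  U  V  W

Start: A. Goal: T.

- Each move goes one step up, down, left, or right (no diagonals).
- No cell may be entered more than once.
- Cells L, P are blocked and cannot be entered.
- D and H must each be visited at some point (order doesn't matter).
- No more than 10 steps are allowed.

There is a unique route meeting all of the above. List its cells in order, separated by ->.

The budget equals the shortest possible length, so every move has to be on a shortest route through the required cells.
Route from A: 3× right (reaching D), down to J, 3× left (reaching F), 3× down (reaching T) — 10 moves in all.
Check: all required cells visited; 10 ≤ 10 moves.

A -> B -> C -> D -> J -> I -> H -> F -> K -> O -> T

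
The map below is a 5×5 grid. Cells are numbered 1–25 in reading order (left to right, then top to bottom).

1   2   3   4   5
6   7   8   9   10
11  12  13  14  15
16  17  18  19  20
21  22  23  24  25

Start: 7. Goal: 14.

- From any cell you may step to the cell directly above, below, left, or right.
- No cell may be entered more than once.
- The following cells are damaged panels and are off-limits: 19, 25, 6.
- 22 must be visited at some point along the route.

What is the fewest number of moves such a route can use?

7

Any route passes through 22 somewhere between 7 and 14. Summing Manhattan distances along the two legs (7 → 22 → 14) gives a lower bound of 3 + 4 = 7 moves.
A route of 7 moves achieves this: 7 → 12 → 17 → 22 → 23 → 18 → 13 → 14.
Since 7 matches the lower bound, it is optimal.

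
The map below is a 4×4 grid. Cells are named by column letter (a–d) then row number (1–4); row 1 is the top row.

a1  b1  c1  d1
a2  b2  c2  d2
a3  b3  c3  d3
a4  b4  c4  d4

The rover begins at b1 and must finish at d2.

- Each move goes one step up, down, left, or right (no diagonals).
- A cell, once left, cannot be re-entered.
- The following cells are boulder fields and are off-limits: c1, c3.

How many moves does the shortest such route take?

The Manhattan distance from b1 to d2 is |1−2| + |2−4| = 3, so at least 3 moves are needed.
A route of 3 moves achieves this: b1 → b2 → c2 → d2.
Since 3 matches the lower bound, it is optimal.

3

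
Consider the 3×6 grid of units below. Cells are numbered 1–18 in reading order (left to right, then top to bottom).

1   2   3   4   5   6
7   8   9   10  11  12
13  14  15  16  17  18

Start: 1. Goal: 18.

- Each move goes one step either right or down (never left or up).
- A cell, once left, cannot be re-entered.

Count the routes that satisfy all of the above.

A right/down-only route from 1 to 18 makes exactly 2 down-moves and 5 right-moves in some order.
With no other constraints that would be C(7,2) = 21 routes.
That gives 21 routes.

21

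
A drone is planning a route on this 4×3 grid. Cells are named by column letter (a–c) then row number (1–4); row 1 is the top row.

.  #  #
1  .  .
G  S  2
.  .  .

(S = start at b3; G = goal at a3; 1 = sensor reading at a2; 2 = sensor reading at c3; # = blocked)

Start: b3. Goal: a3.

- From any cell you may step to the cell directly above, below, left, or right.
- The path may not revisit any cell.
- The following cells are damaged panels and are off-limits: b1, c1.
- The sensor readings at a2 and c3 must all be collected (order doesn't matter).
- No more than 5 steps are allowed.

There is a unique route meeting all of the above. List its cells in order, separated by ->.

b3 -> c3 -> c2 -> b2 -> a2 -> a3

Any route must reach a2 and c3 and still end at a3 within 5 moves, so the order of the required stops is forced.
Route from b3: right to c3, up to c2, 2× left (reaching a2), down to a3 — 5 moves in all.
Check: all required cells visited; 5 ≤ 5 moves.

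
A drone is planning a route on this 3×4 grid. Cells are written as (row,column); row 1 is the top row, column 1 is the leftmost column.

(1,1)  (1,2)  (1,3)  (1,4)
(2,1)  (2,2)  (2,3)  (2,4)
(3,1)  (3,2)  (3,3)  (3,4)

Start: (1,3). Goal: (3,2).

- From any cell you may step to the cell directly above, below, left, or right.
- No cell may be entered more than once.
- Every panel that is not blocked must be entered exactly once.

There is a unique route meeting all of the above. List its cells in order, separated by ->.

Need to visit all 12 open cells exactly once, starting at (1,3) and ending at (3,2).
Cell (3,4) has only two open neighbours ((2,4) and (3,3)), so the path must pass straight through it: one of those is the cell it's entered from and the other is where it exits.
Route from (1,3): right to (1,4), 2× down (reaching (3,4)), left to (3,3), up to (2,3), left to (2,2), up to (1,2), left to (1,1), 2× down (reaching (3,1)), right to (3,2) — 11 moves in all.
Check: all 12 open cells covered.

(1,3) -> (1,4) -> (2,4) -> (3,4) -> (3,3) -> (2,3) -> (2,2) -> (1,2) -> (1,1) -> (2,1) -> (3,1) -> (3,2)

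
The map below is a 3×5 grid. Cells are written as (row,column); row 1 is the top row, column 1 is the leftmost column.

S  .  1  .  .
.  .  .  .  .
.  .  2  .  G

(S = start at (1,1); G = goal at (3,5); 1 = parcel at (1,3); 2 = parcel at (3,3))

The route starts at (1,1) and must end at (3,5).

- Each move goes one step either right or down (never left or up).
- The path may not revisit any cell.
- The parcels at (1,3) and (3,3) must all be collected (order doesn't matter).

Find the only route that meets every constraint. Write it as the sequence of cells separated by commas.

Moves only go right or down, so the column and row indices never decrease.
Route from (1,1): 2× right (reaching (1,3)), 2× down (reaching (3,3)), 2× right (reaching (3,5)) — 6 moves in all.
Check: all required cells visited.

(1,1), (1,2), (1,3), (2,3), (3,3), (3,4), (3,5)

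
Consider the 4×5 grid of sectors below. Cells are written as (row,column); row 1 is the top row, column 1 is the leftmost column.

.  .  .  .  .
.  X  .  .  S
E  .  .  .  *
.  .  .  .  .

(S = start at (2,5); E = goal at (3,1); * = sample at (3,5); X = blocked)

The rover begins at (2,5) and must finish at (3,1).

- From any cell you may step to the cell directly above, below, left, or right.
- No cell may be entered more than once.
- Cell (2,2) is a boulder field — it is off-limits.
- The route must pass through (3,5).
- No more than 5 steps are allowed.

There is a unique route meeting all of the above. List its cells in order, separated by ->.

(2,5) -> (3,5) -> (3,4) -> (3,3) -> (3,2) -> (3,1)

Any route must reach (3,5) and still end at (3,1) within 5 moves, so the order of the required stops is forced.
Route from (2,5): down 1 to (3,5), left 4 to (3,1) — 5 moves in all.
Check: all required cells visited; 5 ≤ 5 moves.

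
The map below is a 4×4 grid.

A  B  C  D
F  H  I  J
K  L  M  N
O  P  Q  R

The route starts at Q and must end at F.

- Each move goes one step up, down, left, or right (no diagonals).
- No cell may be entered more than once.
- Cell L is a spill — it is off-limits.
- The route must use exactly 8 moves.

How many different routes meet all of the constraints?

17

Need simple routes of exactly 8 moves from Q to F (Manhattan distance 4, so 2 moves are spent on a detour and 2 undoing it).
Branch systematically from the start, pruning whenever the remaining move budget drops below the Manhattan distance to F or differs from it in parity. Grouping the completions by first move — via M: 8; via R: 9 (no valid completion starts via P) — and summing: 8 + 9 = 17.
That gives 17 routes.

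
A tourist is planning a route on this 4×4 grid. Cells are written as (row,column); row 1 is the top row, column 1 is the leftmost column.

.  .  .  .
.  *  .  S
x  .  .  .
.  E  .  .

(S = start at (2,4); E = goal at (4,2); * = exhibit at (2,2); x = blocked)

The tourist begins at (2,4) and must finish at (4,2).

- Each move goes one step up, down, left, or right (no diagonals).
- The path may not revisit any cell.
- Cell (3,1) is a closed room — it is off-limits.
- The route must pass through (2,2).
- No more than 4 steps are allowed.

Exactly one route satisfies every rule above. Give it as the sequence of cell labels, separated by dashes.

The budget equals the shortest possible length, so every move has to be on a shortest route through the required cells.
Route from (2,4): left 2 to (2,2), down 2 to (4,2) — 4 moves in all.
Check: all required cells visited; 4 ≤ 4 moves.

(2,4) - (2,3) - (2,2) - (3,2) - (4,2)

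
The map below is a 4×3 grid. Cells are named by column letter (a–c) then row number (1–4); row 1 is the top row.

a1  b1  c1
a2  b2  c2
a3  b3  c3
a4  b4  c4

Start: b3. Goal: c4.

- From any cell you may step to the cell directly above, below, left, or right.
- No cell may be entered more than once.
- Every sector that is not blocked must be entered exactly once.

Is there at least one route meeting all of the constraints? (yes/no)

Colour the cells like a checkerboard: each orthogonal step flips colour, so a Hamiltonian route alternates colours. Here there are 6 cells of one colour and 6 of the other, with start on the same colour as the goal — the counts and endpoints can't be arranged into an alternating sequence of length 12, so no Hamiltonian route exists.

no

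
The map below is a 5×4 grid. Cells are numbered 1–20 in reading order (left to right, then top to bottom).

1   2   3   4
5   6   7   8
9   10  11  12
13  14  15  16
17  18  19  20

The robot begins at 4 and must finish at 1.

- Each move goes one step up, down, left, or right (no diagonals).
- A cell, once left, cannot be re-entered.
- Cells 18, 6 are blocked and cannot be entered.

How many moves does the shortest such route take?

3

The Manhattan distance from 4 to 1 is |1−1| + |4−1| = 3, so at least 3 moves are needed.
A route of 3 moves achieves this: 4 → 3 → 2 → 1.
Since 3 matches the lower bound, it is optimal.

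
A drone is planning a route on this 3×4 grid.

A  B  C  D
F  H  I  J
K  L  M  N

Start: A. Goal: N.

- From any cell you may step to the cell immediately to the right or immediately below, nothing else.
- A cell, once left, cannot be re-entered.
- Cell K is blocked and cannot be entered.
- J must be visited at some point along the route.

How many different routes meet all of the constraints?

A right/down-only route from A to N makes exactly 2 down-moves and 3 right-moves in some order.
With no other constraints that would be C(5,2) = 10 routes.
Split at J and multiply the segment counts (each segment already excludes blocked cells): A→J: 4; J→N: 1; product = 4.
That gives 4 routes.

4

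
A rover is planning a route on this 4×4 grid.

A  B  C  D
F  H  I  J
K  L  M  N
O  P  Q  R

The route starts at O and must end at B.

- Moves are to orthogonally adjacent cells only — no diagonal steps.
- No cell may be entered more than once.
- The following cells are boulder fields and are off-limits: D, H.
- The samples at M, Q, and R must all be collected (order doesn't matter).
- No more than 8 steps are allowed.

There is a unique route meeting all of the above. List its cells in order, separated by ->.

The 8-move cap with required stops at M, Q, R leaves no slack for detours.
Route from O: 3× right (reaching R), up to N, left to M, 2× up (reaching C), left to B — 8 moves in all.
Check: all required cells visited; 8 ≤ 8 moves.

O -> P -> Q -> R -> N -> M -> I -> C -> B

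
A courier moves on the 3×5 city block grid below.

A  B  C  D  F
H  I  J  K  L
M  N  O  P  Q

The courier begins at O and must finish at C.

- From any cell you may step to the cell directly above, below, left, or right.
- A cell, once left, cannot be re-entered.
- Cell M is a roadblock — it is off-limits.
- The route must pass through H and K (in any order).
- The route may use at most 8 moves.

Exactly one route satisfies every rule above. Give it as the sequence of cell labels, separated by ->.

Any route must reach H and K and still end at C within 8 moves, so the order of the required stops is forced.
Route from O: right 1 to P, up 1 to K, left 3 to H, up 1 to A, right 2 to C — 8 moves in all.
Check: all required cells visited; 8 ≤ 8 moves.

O -> P -> K -> J -> I -> H -> A -> B -> C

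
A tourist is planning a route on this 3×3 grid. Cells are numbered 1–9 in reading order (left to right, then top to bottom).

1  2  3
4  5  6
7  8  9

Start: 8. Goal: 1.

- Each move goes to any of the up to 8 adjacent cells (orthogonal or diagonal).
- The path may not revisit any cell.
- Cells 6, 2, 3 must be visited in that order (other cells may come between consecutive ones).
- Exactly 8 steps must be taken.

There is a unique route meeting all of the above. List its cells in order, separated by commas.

The waypoints must appear in the order 6, 2, 3, with no cell reused.
Route from 8: right to 9, up to 6, up-left to 2, right to 3, 2× down-left (reaching 7), 2× up (reaching 1) — 8 moves in all.
Check: order respected (6 at step 2, 2 at step 3, 3 at step 4); 8 moves as required.

8, 9, 6, 2, 3, 5, 7, 4, 1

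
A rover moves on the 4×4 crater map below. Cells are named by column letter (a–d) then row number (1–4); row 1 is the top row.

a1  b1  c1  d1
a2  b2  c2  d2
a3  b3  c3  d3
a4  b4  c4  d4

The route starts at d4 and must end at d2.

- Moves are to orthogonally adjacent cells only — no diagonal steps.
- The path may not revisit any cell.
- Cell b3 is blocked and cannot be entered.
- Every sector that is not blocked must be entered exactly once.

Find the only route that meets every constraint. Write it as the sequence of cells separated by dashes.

d4 - d3 - c3 - c4 - b4 - a4 - a3 - a2 - a1 - b1 - b2 - c2 - c1 - d1 - d2

Need to visit all 15 open cells exactly once, starting at d4 and ending at d2.
Cell b4 has only two open neighbours (a4 and c4), so the path must pass straight through it: one of those is the cell it's entered from and the other is where it exits.
Route from d4: up 1 to d3, left 1 to c3, down 1 to c4, left 2 to a4, up 3 to a1, right 1 to b1, down 1 to b2, right 1 to c2, up 1 to c1, right 1 to d1, down 1 to d2 — 14 moves in all.
Check: all 15 open cells covered.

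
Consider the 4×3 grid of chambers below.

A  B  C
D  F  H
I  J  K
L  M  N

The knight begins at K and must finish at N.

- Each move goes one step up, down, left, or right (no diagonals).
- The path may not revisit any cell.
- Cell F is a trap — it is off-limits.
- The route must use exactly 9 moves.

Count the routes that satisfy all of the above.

2

Need simple routes of exactly 9 moves from K to N (Manhattan distance 1, so 4 moves are spent on a detour and 4 undoing it).
Enumerating: K H C B A D I L M N | K H C B A D I J M N.
That gives 2 routes.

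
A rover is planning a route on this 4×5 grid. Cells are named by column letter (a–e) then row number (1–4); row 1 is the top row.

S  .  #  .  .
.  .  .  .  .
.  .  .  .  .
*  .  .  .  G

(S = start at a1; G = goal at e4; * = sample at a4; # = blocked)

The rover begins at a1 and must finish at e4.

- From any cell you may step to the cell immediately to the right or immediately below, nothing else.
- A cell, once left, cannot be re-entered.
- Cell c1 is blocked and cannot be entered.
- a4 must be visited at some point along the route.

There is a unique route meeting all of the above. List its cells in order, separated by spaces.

a1 a2 a3 a4 b4 c4 d4 e4

Moves only go right or down, so the column and row indices never decrease.
Route from a1: 3× down (reaching a4), 4× right (reaching e4) — 7 moves in all.
Check: all required cells visited.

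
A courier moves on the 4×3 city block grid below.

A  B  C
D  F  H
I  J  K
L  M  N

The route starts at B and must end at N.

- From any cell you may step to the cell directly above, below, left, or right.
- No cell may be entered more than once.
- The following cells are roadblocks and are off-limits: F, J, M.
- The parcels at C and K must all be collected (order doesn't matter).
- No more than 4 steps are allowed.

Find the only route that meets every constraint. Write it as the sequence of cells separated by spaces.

The budget equals the shortest possible length, so every move has to be on a shortest route through the required cells.
Route from B: right to C, 3× down (reaching N) — 4 moves in all.
Check: all required cells visited; 4 ≤ 4 moves.

B C H K N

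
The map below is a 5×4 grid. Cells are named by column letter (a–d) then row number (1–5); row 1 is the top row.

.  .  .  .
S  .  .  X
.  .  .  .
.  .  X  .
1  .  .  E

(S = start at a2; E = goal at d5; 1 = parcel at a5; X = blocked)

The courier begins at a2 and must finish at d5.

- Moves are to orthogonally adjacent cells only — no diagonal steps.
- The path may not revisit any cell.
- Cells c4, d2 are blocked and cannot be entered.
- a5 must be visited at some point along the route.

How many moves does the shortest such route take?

Any route passes through a5 somewhere between a2 and d5. Summing Manhattan distances along the two legs (a2 → a5 → d5) gives a lower bound of 3 + 3 = 6 moves.
A route of 6 moves achieves this: a2 → a3 → a4 → a5 → b5 → c5 → d5.
Since 6 matches the lower bound, it is optimal.

6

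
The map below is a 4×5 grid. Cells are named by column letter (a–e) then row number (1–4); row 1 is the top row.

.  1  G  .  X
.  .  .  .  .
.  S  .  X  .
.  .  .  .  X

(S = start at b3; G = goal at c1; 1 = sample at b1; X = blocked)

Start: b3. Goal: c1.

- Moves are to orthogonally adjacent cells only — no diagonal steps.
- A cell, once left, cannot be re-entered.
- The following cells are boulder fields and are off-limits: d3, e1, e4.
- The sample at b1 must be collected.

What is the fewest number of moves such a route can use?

3

Any route passes through b1 somewhere between b3 and c1. Summing Manhattan distances along the two legs (b3 → b1 → c1) gives a lower bound of 2 + 1 = 3 moves.
A route of 3 moves achieves this: b3 → b2 → b1 → c1.
Since 3 matches the lower bound, it is optimal.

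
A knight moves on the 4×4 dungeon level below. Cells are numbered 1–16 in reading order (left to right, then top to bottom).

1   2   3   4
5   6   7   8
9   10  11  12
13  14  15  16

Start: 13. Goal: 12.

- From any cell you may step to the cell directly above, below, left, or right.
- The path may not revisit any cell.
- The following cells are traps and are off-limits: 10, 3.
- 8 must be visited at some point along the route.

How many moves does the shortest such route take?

Any route passes through 8 somewhere between 13 and 12. Summing Manhattan distances along the two legs (13 → 8 → 12) gives a lower bound of 5 + 1 = 6 moves.
A route of 6 moves achieves this: 13 → 9 → 5 → 6 → 7 → 8 → 12.
Since 6 matches the lower bound, it is optimal.

6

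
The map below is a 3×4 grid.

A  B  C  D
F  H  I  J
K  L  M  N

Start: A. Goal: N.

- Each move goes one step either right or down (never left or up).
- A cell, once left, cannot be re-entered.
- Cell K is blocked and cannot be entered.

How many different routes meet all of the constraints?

9

A right/down-only route from A to N makes exactly 2 down-moves and 3 right-moves in some order.
With no other constraints that would be C(5,2) = 10 routes.
Subtract routes through each blocked cell (inclusion–exclusion for overlaps): − through K: 1 → 9.
That gives 9 routes.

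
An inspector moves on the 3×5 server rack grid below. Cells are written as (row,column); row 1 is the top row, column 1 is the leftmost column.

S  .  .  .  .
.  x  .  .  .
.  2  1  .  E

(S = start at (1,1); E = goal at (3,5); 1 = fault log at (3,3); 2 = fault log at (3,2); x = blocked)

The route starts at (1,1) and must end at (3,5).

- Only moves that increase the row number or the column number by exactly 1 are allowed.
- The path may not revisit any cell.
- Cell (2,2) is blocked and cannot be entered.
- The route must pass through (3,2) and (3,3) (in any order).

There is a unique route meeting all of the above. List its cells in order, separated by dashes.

Moves only go right or down, so the column and row indices never decrease.
Route from (1,1): 2× down (reaching (3,1)), 4× right (reaching (3,5)) — 6 moves in all.
Check: all required cells visited.

(1,1) - (2,1) - (3,1) - (3,2) - (3,3) - (3,4) - (3,5)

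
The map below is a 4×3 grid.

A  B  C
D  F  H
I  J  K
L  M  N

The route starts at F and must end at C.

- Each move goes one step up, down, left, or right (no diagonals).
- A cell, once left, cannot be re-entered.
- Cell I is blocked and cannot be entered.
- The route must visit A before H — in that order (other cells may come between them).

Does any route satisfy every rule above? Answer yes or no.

Even ignoring the required order, no revisit-free route from F to C manages to pass through all of A and H: branching out from F, every path either misses one of them or, having collected them, can no longer reach C without re-entering a cell.

no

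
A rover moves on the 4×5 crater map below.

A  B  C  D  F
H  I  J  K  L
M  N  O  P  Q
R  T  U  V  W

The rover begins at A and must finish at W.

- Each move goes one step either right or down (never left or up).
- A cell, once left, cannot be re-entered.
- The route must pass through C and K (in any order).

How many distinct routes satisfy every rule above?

A right/down-only route from A to W makes exactly 3 down-moves and 4 right-moves in some order.
With no other constraints that would be C(7,3) = 35 routes.
A monotone route can only reach the required cells in the order C, K, so split there and multiply the segment counts: A→C: 1; C→K: 2; K→W: 3; product = 6.
That gives 6 routes.

6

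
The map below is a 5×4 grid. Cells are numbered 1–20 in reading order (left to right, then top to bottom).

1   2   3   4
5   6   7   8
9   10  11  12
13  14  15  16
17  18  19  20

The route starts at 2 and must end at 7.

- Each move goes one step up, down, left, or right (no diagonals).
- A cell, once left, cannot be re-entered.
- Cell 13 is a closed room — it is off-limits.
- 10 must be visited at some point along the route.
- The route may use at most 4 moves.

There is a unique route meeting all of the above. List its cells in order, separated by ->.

2 -> 6 -> 10 -> 11 -> 7

The 4-move cap with required stops at 10 leaves no slack for detours.
Route from 2: 2× down (reaching 10), right to 11, up to 7 — 4 moves in all.
Check: all required cells visited; 4 ≤ 4 moves.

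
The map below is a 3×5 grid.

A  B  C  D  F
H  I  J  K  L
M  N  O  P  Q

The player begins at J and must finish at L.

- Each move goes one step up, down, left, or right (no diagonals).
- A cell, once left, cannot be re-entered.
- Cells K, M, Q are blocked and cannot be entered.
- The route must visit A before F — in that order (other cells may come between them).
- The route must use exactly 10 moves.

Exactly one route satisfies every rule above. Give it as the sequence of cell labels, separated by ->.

The waypoints must appear in the order A, F, with no cell reused.
Route from J: down 1 to O, left 1 to N, up 1 to I, left 1 to H, up 1 to A, right 4 to F, down 1 to L — 10 moves in all.
Check: order respected (A at step 5, F at step 9); 10 moves as required.

J -> O -> N -> I -> H -> A -> B -> C -> D -> F -> L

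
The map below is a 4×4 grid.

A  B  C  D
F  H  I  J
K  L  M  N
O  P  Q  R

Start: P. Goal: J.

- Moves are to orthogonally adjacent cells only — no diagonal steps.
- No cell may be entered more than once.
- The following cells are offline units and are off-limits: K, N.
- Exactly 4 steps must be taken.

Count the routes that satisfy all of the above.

Need simple routes of exactly 4 moves from P to J (Manhattan distance 4, so 0 moves are spent on a detour and 0 undoing it).
Enumerating: P L H I J | P L M I J | P Q M I J.
That gives 3 routes.

3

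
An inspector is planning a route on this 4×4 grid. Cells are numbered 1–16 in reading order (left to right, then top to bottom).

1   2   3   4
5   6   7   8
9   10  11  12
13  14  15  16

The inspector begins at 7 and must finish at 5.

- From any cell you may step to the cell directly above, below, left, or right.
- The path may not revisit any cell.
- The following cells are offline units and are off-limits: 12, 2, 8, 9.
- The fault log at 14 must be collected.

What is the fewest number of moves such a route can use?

Any route passes through 14 somewhere between 7 and 5. Summing Manhattan distances along the two legs (7 → 14 → 5) gives a lower bound of 3 + 3 = 6 moves.
A route of 6 moves achieves this: 7 → 11 → 15 → 14 → 10 → 6 → 5.
Since 6 matches the lower bound, it is optimal.

6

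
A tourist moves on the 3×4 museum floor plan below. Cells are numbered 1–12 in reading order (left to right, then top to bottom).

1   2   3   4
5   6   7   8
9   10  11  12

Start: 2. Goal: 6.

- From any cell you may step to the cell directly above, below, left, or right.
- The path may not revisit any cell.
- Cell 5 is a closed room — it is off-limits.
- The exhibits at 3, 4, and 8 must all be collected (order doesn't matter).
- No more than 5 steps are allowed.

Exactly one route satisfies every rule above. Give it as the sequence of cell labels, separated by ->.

The 5-move cap with required stops at 3, 4, 8 leaves no slack for detours.
Route from 2: 2× right (reaching 4), down to 8, 2× left (reaching 6) — 5 moves in all.
Check: all required cells visited; 5 ≤ 5 moves.

2 -> 3 -> 4 -> 8 -> 7 -> 6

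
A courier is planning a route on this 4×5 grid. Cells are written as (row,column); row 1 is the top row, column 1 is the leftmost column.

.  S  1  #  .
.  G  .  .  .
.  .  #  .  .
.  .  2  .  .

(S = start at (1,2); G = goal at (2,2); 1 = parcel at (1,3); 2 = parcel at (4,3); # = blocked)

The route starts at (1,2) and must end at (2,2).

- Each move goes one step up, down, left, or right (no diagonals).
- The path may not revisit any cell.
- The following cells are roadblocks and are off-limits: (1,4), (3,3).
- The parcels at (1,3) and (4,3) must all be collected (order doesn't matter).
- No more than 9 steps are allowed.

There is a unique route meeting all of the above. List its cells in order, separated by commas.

(1,2), (1,3), (2,3), (2,4), (3,4), (4,4), (4,3), (4,2), (3,2), (2,2)

The budget equals the shortest possible length, so every move has to be on a shortest route through the required cells.
Route from (1,2): right to (1,3), down to (2,3), right to (2,4), 2× down (reaching (4,4)), 2× left (reaching (4,2)), 2× up (reaching (2,2)) — 9 moves in all.
Check: all required cells visited; 9 ≤ 9 moves.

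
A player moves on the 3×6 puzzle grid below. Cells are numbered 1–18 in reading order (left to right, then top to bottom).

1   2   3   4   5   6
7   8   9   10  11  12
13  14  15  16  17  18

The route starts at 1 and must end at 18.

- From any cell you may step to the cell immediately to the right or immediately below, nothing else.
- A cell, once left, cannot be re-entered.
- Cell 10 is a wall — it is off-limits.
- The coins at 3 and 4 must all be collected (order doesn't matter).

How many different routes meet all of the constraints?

A right/down-only route from 1 to 18 makes exactly 2 down-moves and 5 right-moves in some order.
With no other constraints that would be C(7,2) = 21 routes.
A monotone route can only reach the required cells in the order 3, 4, so split there and multiply the segment counts (each segment already excludes blocked cells): 1→3: 1; 3→4: 1; 4→18: 3; product = 3.
That gives 3 routes.

3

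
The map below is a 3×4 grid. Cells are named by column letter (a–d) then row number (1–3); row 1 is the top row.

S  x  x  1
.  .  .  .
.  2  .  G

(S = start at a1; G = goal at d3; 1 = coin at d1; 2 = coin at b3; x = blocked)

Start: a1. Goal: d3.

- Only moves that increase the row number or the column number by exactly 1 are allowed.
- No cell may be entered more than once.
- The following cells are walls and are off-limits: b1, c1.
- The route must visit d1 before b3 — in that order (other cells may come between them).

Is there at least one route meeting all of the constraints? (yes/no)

no

b3 lies to the left of d1, so going from d1 to b3 would need a leftward move — but moves only go right/down, so d1 cannot be visited before b3.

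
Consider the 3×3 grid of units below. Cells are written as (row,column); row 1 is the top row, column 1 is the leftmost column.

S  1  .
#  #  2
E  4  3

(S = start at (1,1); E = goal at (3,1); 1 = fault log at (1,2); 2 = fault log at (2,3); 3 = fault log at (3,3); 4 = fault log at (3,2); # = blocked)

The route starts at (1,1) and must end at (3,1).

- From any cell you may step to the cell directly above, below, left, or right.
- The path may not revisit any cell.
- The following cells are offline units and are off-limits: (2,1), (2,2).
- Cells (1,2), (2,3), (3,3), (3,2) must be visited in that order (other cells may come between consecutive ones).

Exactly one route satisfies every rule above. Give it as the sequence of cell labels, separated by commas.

(1,1), (1,2), (1,3), (2,3), (3,3), (3,2), (3,1)

The waypoints must appear in the order (1,2), (2,3), (3,3), (3,2), with no cell reused.
Route from (1,1): right 2 to (1,3), down 2 to (3,3), left 2 to (3,1) — 6 moves in all.
Check: order respected (1 at step 1, 2 at step 3, 3 at step 4, 4 at step 5).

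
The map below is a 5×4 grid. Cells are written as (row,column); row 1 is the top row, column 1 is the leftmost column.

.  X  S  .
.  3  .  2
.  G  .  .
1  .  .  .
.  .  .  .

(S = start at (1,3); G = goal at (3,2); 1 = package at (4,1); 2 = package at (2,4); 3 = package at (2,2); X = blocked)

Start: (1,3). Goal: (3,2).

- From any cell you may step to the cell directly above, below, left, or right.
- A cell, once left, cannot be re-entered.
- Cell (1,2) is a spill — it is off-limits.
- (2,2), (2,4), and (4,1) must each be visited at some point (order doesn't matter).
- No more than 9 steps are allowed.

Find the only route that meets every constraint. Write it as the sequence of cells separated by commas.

The budget equals the shortest possible length, so every move has to be on a shortest route through the required cells.
Route from (1,3): right to (1,4), down to (2,4), 3× left (reaching (2,1)), 2× down (reaching (4,1)), right to (4,2), up to (3,2) — 9 moves in all.
Check: all required cells visited; 9 ≤ 9 moves.

(1,3), (1,4), (2,4), (2,3), (2,2), (2,1), (3,1), (4,1), (4,2), (3,2)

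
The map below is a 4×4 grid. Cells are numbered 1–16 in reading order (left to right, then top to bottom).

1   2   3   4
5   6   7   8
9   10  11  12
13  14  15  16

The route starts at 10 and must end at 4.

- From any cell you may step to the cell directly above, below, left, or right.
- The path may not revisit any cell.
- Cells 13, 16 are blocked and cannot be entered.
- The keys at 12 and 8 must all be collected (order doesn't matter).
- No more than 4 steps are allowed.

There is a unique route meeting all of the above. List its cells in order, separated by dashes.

10 - 11 - 12 - 8 - 4

Any route must reach 12 and 8 and still end at 4 within 4 moves, so the order of the required stops is forced.
Route from 10: right 2 to 12, up 2 to 4 — 4 moves in all.
Check: all required cells visited; 4 ≤ 4 moves.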